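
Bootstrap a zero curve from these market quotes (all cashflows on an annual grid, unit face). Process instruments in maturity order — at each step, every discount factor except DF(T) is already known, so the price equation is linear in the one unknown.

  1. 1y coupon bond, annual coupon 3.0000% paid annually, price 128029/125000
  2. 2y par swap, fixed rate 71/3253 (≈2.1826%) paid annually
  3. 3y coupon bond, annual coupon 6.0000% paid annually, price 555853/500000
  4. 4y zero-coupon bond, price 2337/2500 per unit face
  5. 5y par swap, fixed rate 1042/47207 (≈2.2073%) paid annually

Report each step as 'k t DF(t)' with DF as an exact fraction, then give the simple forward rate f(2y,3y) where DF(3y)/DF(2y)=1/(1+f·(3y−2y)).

1 1 1243/1250
2 2 4787/5000
3 3 9383/10000
4 4 2337/2500
5 5 4479/5000
f(2y,3y) = ((4787/5000)/(9383/10000) − 1)/(1) = 191/9383 ≈ 2.0356%

step 1 [1y] bond c/1=3/100: DF=(128029/125000 − 3/100·(0))/(1+3/100) = 1243/1250 ≈ 0.994400
step 2 [2y] swap r/1=71/3253: DF=(1 − 71/3253·(0.994400))/(1+71/3253) = 4787/5000 ≈ 0.957400
step 3 [3y] bond c/1=3/50: DF=(555853/500000 − 3/50·(0.994400+0.957400))/(1+3/50) = 9383/10000 ≈ 0.938300
step 4 [4y] zero: DF = P = 2337/2500 ≈ 0.934800
step 5 [5y] swap r/1=1042/47207: DF=(1 − 1042/47207·(0.994400+0.957400+0.938300+0.934800))/(1+1042/47207) = 4479/5000 ≈ 0.895800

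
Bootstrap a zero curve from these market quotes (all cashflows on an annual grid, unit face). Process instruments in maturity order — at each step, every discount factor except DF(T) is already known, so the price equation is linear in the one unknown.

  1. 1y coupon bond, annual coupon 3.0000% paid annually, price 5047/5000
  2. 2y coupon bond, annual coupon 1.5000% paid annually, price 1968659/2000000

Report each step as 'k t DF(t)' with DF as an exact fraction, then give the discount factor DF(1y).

step 1 [1y] bond c/1=3/100: DF=(5047/5000 − 3/100·(0))/(1+3/100) = 49/50 ≈ 0.980000
step 2 [2y] bond c/1=3/200: DF=(1968659/2000000 − 3/200·(0.980000))/(1+3/200) = 9553/10000 ≈ 0.955300

1 1 49/50
2 2 9553/10000
DF(1y) = 49/50 ≈ 0.980000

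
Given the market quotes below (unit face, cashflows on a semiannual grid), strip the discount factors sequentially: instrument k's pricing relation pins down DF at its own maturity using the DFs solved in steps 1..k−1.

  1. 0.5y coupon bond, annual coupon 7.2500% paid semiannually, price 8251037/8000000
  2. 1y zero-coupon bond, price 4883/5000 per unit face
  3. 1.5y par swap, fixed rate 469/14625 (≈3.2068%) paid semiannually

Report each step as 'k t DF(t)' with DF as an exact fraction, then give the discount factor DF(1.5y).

step 1 [0.5y] bond c/2=29/800: DF=(8251037/8000000 − 29/800·(0))/(1+29/800) = 9953/10000 ≈ 0.995300
step 2 [1y] zero: DF = P = 4883/5000 ≈ 0.976600
step 3 [1.5y] swap r/2=469/29250: DF=(1 − 469/29250·(0.995300+0.976600))/(1+469/29250) = 9531/10000 ≈ 0.953100

1 1/2 9953/10000
2 1 4883/5000
3 3/2 9531/10000
DF(1.5y) = 9531/10000 ≈ 0.953100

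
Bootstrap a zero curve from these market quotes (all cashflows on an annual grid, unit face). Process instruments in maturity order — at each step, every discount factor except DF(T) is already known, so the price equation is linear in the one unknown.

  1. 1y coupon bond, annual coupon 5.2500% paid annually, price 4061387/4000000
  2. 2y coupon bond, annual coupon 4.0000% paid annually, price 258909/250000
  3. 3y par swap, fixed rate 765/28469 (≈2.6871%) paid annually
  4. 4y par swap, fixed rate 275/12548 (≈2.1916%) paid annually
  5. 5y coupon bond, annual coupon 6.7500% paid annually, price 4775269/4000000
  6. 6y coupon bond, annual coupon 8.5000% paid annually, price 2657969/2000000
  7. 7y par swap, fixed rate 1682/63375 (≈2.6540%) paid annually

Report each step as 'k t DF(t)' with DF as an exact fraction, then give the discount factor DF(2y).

step 1 [1y] bond c/1=21/400: DF=(4061387/4000000 − 21/400·(0))/(1+21/400) = 9647/10000 ≈ 0.964700
step 2 [2y] bond c/1=1/25: DF=(258909/250000 − 1/25·(0.964700))/(1+1/25) = 9587/10000 ≈ 0.958700
step 3 [3y] swap r/1=765/28469: DF=(1 − 765/28469·(0.964700+0.958700))/(1+765/28469) = 1847/2000 ≈ 0.923500
step 4 [4y] swap r/1=275/12548: DF=(1 − 275/12548·(0.964700+0.958700+0.923500))/(1+275/12548) = 367/400 ≈ 0.917500
step 5 [5y] bond c/1=27/400: DF=(4775269/4000000 − 27/400·(0.964700+0.958700+0.923500+0.917500))/(1+27/400) = 8803/10000 ≈ 0.880300
step 6 [6y] bond c/1=17/200: DF=(2657969/2000000 − 17/200·(0.964700+0.958700+0.923500+0.917500+0.880300))/(1+17/200) = 861/1000 ≈ 0.861000
step 7 [7y] swap r/1=1682/63375: DF=(1 − 1682/63375·(0.964700+0.958700+0.923500+0.917500+0.880300+0.861000))/(1+1682/63375) = 4159/5000 ≈ 0.831800

1 1 9647/10000
2 2 9587/10000
3 3 1847/2000
4 4 367/400
5 5 8803/10000
6 6 861/1000
7 7 4159/5000
DF(2y) = 9587/10000 ≈ 0.958700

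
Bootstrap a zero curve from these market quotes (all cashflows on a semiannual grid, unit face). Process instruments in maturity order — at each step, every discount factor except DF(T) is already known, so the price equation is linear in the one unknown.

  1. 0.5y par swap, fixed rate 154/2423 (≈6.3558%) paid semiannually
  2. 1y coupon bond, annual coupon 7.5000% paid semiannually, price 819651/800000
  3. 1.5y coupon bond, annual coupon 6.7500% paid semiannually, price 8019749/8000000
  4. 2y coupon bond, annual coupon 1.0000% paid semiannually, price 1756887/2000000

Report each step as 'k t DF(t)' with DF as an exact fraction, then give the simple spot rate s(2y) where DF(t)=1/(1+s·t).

1 1/2 2423/2500
2 1 381/400
3 3/2 907/1000
4 2 43/50
s(2y) = (1/(43/50) − 1)/(2) = 7/86 ≈ 8.1395%

step 1 [0.5y] swap r/2=77/2423: DF=(1 − 77/2423·(0))/(1+77/2423) = 2423/2500 ≈ 0.969200
step 2 [1y] bond c/2=3/80: DF=(819651/800000 − 3/80·(0.969200))/(1+3/80) = 381/400 ≈ 0.952500
step 3 [1.5y] bond c/2=27/800: DF=(8019749/8000000 − 27/800·(0.969200+0.952500))/(1+27/800) = 907/1000 ≈ 0.907000
step 4 [2y] bond c/2=1/200: DF=(1756887/2000000 − 1/200·(0.969200+0.952500+0.907000))/(1+1/200) = 43/50 ≈ 0.860000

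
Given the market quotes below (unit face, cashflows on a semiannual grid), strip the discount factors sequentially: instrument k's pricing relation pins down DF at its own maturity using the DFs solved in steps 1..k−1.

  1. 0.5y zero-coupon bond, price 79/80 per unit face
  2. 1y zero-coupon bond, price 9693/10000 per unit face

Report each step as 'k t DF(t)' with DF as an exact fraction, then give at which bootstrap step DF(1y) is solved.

step 1 [0.5y] zero: DF = P = 79/80 ≈ 0.987500
step 2 [1y] zero: DF = P = 9693/10000 ≈ 0.969300

1 1/2 79/80
2 1 9693/10000
DF(1y) is solved at step 2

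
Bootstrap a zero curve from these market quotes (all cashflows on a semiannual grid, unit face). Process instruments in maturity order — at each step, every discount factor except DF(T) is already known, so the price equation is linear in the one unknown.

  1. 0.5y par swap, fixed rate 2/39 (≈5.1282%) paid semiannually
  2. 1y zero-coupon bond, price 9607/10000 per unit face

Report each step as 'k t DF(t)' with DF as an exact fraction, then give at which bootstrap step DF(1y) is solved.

1 1/2 39/40
2 1 9607/10000
DF(1y) is solved at step 2

step 1 [0.5y] swap r/2=1/39: DF=(1 − 1/39·(0))/(1+1/39) = 39/40 ≈ 0.975000
step 2 [1y] zero: DF = P = 9607/10000 ≈ 0.960700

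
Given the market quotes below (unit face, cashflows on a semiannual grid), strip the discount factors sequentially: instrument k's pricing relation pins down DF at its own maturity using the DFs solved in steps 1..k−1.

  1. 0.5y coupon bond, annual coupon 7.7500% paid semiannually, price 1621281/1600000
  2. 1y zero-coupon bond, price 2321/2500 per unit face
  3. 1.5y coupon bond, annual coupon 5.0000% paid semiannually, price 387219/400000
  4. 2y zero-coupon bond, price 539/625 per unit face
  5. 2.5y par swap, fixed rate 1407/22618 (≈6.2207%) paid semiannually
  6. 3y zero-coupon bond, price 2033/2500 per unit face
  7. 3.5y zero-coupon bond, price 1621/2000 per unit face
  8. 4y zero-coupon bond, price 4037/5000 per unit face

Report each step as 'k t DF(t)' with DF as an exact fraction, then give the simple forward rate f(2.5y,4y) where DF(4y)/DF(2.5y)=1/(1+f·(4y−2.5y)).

1 1/2 1951/2000
2 1 2321/2500
3 3/2 449/500
4 2 539/625
5 5/2 8593/10000
6 3 2033/2500
7 7/2 1621/2000
8 4 4037/5000
f(2.5y,4y) = ((8593/10000)/(4037/5000) − 1)/(3/2) = 173/4037 ≈ 4.2854%

step 1 [0.5y] bond c/2=31/800: DF=(1621281/1600000 − 31/800·(0))/(1+31/800) = 1951/2000 ≈ 0.975500
step 2 [1y] zero: DF = P = 2321/2500 ≈ 0.928400
step 3 [1.5y] bond c/2=1/40: DF=(387219/400000 − 1/40·(0.975500+0.928400))/(1+1/40) = 449/500 ≈ 0.898000
step 4 [2y] zero: DF = P = 539/625 ≈ 0.862400
step 5 [2.5y] swap r/2=1407/45236: DF=(1 − 1407/45236·(0.975500+0.928400+0.898000+0.862400))/(1+1407/45236) = 8593/10000 ≈ 0.859300
step 6 [3y] zero: DF = P = 2033/2500 ≈ 0.813200
step 7 [3.5y] zero: DF = P = 1621/2000 ≈ 0.810500
step 8 [4y] zero: DF = P = 4037/5000 ≈ 0.807400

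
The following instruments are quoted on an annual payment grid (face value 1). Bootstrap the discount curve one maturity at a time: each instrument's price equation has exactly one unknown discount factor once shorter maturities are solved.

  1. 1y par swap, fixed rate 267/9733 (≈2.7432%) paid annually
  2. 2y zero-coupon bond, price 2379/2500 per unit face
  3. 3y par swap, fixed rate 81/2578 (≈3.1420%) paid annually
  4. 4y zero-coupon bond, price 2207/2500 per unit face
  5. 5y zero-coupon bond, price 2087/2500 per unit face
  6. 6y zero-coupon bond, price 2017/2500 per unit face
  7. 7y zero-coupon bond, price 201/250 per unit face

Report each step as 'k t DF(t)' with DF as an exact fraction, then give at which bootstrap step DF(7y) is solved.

1 1 9733/10000
2 2 2379/2500
3 3 9109/10000
4 4 2207/2500
5 5 2087/2500
6 6 2017/2500
7 7 201/250
DF(7y) is solved at step 7

step 1 [1y] swap r/1=267/9733: DF=(1 − 267/9733·(0))/(1+267/9733) = 9733/10000 ≈ 0.973300
step 2 [2y] zero: DF = P = 2379/2500 ≈ 0.951600
step 3 [3y] swap r/1=81/2578: DF=(1 − 81/2578·(0.973300+0.951600))/(1+81/2578) = 9109/10000 ≈ 0.910900
step 4 [4y] zero: DF = P = 2207/2500 ≈ 0.882800
step 5 [5y] zero: DF = P = 2087/2500 ≈ 0.834800
step 6 [6y] zero: DF = P = 2017/2500 ≈ 0.806800
step 7 [7y] zero: DF = P = 201/250 ≈ 0.804000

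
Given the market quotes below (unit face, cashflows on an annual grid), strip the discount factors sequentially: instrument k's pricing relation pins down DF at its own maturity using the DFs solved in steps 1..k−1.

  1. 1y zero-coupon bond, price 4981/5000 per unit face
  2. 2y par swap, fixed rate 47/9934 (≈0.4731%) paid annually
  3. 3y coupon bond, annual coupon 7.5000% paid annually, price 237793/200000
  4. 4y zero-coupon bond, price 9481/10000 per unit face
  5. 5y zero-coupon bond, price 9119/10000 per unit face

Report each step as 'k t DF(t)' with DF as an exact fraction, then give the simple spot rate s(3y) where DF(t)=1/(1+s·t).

step 1 [1y] zero: DF = P = 4981/5000 ≈ 0.996200
step 2 [2y] swap r/1=47/9934: DF=(1 − 47/9934·(0.996200))/(1+47/9934) = 4953/5000 ≈ 0.990600
step 3 [3y] bond c/1=3/40: DF=(237793/200000 − 3/40·(0.996200+0.990600))/(1+3/40) = 4837/5000 ≈ 0.967400
step 4 [4y] zero: DF = P = 9481/10000 ≈ 0.948100
step 5 [5y] zero: DF = P = 9119/10000 ≈ 0.911900

1 1 4981/5000
2 2 4953/5000
3 3 4837/5000
4 4 9481/10000
5 5 9119/10000
s(3y) = (1/(4837/5000) − 1)/(3) = 163/14511 ≈ 1.1233%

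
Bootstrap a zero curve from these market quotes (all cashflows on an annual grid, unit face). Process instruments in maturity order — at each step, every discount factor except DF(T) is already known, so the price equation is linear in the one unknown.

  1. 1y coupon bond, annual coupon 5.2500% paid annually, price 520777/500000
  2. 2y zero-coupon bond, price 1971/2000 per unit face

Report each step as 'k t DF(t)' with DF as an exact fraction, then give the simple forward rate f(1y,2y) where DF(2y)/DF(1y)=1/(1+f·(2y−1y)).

1 1 1237/1250
2 2 1971/2000
f(1y,2y) = ((1237/1250)/(1971/2000) − 1)/(1) = 41/9855 ≈ 0.4160%

step 1 [1y] bond c/1=21/400: DF=(520777/500000 − 21/400·(0))/(1+21/400) = 1237/1250 ≈ 0.989600
step 2 [2y] zero: DF = P = 1971/2000 ≈ 0.985500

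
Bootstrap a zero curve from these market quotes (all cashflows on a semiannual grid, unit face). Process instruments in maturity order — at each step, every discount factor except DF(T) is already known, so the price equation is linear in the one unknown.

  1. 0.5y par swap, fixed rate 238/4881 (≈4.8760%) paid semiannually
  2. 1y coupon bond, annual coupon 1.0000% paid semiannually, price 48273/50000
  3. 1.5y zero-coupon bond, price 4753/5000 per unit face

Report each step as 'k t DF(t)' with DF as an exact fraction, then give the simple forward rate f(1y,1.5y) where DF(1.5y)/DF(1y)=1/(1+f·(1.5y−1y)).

step 1 [0.5y] swap r/2=119/4881: DF=(1 − 119/4881·(0))/(1+119/4881) = 4881/5000 ≈ 0.976200
step 2 [1y] bond c/2=1/200: DF=(48273/50000 − 1/200·(0.976200))/(1+1/200) = 4779/5000 ≈ 0.955800
step 3 [1.5y] zero: DF = P = 4753/5000 ≈ 0.950600

1 1/2 4881/5000
2 1 4779/5000
3 3/2 4753/5000
f(1y,1.5y) = ((4779/5000)/(4753/5000) − 1)/(1/2) = 52/4753 ≈ 1.0940%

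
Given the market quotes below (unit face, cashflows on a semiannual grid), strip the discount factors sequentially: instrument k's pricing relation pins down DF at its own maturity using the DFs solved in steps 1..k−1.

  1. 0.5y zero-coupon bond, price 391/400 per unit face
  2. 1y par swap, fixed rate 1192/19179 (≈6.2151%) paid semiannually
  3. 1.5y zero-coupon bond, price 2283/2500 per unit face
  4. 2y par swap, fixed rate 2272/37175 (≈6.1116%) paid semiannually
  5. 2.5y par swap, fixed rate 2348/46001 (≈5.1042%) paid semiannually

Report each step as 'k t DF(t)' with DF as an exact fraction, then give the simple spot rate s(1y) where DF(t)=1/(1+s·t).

1 1/2 391/400
2 1 2351/2500
3 3/2 2283/2500
4 2 554/625
5 5/2 4413/5000
s(1y) = (1/(2351/2500) − 1)/(1) = 149/2351 ≈ 6.3377%

step 1 [0.5y] zero: DF = P = 391/400 ≈ 0.977500
step 2 [1y] swap r/2=596/19179: DF=(1 − 596/19179·(0.977500))/(1+596/19179) = 2351/2500 ≈ 0.940400
step 3 [1.5y] zero: DF = P = 2283/2500 ≈ 0.913200
step 4 [2y] swap r/2=1136/37175: DF=(1 − 1136/37175·(0.977500+0.940400+0.913200))/(1+1136/37175) = 554/625 ≈ 0.886400
step 5 [2.5y] swap r/2=1174/46001: DF=(1 − 1174/46001·(0.977500+0.940400+0.913200+0.886400))/(1+1174/46001) = 4413/5000 ≈ 0.882600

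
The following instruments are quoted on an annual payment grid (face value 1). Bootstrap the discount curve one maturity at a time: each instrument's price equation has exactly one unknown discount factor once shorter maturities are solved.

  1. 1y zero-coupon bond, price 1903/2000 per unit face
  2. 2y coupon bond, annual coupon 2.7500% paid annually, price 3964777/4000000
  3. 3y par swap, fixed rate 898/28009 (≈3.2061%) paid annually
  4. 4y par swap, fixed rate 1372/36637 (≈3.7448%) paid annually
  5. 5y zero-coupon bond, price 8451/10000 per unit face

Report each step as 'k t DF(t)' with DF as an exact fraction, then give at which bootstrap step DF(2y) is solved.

step 1 [1y] zero: DF = P = 1903/2000 ≈ 0.951500
step 2 [2y] bond c/1=11/400: DF=(3964777/4000000 − 11/400·(0.951500))/(1+11/400) = 587/625 ≈ 0.939200
step 3 [3y] swap r/1=898/28009: DF=(1 − 898/28009·(0.951500+0.939200))/(1+898/28009) = 4551/5000 ≈ 0.910200
step 4 [4y] swap r/1=1372/36637: DF=(1 − 1372/36637·(0.951500+0.939200+0.910200))/(1+1372/36637) = 2157/2500 ≈ 0.862800
step 5 [5y] zero: DF = P = 8451/10000 ≈ 0.845100

1 1 1903/2000
2 2 587/625
3 3 4551/5000
4 4 2157/2500
5 5 8451/10000
DF(2y) is solved at step 2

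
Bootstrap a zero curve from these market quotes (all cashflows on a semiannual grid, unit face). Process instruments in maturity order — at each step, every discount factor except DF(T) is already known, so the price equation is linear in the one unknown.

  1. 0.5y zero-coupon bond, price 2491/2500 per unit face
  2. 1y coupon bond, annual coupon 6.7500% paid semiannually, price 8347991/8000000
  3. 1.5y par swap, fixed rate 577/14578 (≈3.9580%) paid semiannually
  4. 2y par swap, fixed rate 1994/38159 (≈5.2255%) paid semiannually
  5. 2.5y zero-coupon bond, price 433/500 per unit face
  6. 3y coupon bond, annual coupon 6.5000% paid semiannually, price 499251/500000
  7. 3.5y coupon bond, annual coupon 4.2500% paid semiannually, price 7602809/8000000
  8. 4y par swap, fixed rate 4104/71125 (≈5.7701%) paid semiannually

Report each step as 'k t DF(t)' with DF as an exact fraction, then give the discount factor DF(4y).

1 1/2 2491/2500
2 1 9769/10000
3 3/2 9423/10000
4 2 9003/10000
5 5/2 433/500
6 3 8197/10000
7 7/2 8161/10000
8 4 1987/2500
DF(4y) = 1987/2500 ≈ 0.794800

step 1 [0.5y] zero: DF = P = 2491/2500 ≈ 0.996400
step 2 [1y] bond c/2=27/800: DF=(8347991/8000000 − 27/800·(0.996400))/(1+27/800) = 9769/10000 ≈ 0.976900
step 3 [1.5y] swap r/2=577/29156: DF=(1 − 577/29156·(0.996400+0.976900))/(1+577/29156) = 9423/10000 ≈ 0.942300
step 4 [2y] swap r/2=997/38159: DF=(1 − 997/38159·(0.996400+0.976900+0.942300))/(1+997/38159) = 9003/10000 ≈ 0.900300
step 5 [2.5y] zero: DF = P = 433/500 ≈ 0.866000
step 6 [3y] bond c/2=13/400: DF=(499251/500000 − 13/400·(0.996400+0.976900+0.942300+0.900300+0.866000))/(1+13/400) = 8197/10000 ≈ 0.819700
step 7 [3.5y] bond c/2=17/800: DF=(7602809/8000000 − 17/800·(0.996400+0.976900+0.942300+0.900300+0.866000+0.819700))/(1+17/800) = 8161/10000 ≈ 0.816100
step 8 [4y] swap r/2=2052/71125: DF=(1 − 2052/71125·(0.996400+0.976900+0.942300+0.900300+0.866000+0.819700+0.816100))/(1+2052/71125) = 1987/2500 ≈ 0.794800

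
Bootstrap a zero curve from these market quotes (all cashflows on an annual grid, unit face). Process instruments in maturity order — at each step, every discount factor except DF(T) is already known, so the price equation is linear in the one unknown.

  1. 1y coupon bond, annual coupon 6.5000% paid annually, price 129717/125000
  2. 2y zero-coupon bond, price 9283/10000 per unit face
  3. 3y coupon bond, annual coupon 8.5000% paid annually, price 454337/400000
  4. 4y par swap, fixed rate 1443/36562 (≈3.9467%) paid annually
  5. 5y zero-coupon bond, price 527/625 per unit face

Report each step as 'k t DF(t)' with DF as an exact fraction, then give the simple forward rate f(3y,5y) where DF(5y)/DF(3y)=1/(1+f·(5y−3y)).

step 1 [1y] bond c/1=13/200: DF=(129717/125000 − 13/200·(0))/(1+13/200) = 609/625 ≈ 0.974400
step 2 [2y] zero: DF = P = 9283/10000 ≈ 0.928300
step 3 [3y] bond c/1=17/200: DF=(454337/400000 − 17/200·(0.974400+0.928300))/(1+17/200) = 4489/5000 ≈ 0.897800
step 4 [4y] swap r/1=1443/36562: DF=(1 − 1443/36562·(0.974400+0.928300+0.897800))/(1+1443/36562) = 8557/10000 ≈ 0.855700
step 5 [5y] zero: DF = P = 527/625 ≈ 0.843200

1 1 609/625
2 2 9283/10000
3 3 4489/5000
4 4 8557/10000
5 5 527/625
f(3y,5y) = ((4489/5000)/(527/625) − 1)/(2) = 273/8432 ≈ 3.2377%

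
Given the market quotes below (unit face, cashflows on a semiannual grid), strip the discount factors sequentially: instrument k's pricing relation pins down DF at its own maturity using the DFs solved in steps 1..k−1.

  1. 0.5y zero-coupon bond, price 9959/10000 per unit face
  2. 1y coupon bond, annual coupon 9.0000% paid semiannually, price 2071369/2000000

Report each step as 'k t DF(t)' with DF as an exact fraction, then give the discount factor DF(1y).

1 1/2 9959/10000
2 1 4741/5000
DF(1y) = 4741/5000 ≈ 0.948200

step 1 [0.5y] zero: DF = P = 9959/10000 ≈ 0.995900
step 2 [1y] bond c/2=9/200: DF=(2071369/2000000 − 9/200·(0.995900))/(1+9/200) = 4741/5000 ≈ 0.948200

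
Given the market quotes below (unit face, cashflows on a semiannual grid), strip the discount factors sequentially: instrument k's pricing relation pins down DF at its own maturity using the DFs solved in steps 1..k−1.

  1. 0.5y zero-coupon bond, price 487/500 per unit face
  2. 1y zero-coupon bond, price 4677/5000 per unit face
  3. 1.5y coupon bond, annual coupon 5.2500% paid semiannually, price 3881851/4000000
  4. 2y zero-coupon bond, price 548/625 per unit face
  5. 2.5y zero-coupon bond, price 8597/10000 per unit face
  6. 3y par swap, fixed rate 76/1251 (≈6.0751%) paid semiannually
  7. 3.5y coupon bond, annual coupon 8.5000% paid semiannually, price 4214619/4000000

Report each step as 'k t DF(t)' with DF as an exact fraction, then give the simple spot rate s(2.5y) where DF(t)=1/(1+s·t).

1 1/2 487/500
2 1 4677/5000
3 3/2 1121/1250
4 2 548/625
5 5/2 8597/10000
6 3 4183/5000
7 7/2 3957/5000
s(2.5y) = (1/(8597/10000) − 1)/(5/2) = 2806/42985 ≈ 6.5279%

step 1 [0.5y] zero: DF = P = 487/500 ≈ 0.974000
step 2 [1y] zero: DF = P = 4677/5000 ≈ 0.935400
step 3 [1.5y] bond c/2=21/800: DF=(3881851/4000000 − 21/800·(0.974000+0.935400))/(1+21/800) = 1121/1250 ≈ 0.896800
step 4 [2y] zero: DF = P = 548/625 ≈ 0.876800
step 5 [2.5y] zero: DF = P = 8597/10000 ≈ 0.859700
step 6 [3y] swap r/2=38/1251: DF=(1 − 38/1251·(0.974000+0.935400+0.896800+0.876800+0.859700))/(1+38/1251) = 4183/5000 ≈ 0.836600
step 7 [3.5y] bond c/2=17/400: DF=(4214619/4000000 − 17/400·(0.974000+0.935400+0.896800+0.876800+0.859700+0.836600))/(1+17/400) = 3957/5000 ≈ 0.791400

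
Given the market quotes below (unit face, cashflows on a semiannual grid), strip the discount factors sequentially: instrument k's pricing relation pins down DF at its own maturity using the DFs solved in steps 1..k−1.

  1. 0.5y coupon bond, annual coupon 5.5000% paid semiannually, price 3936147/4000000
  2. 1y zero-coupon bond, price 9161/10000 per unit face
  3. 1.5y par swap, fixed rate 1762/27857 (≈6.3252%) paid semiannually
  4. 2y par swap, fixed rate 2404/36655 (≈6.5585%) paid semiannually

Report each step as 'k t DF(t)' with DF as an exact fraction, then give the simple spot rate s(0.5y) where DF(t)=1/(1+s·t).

1 1/2 9577/10000
2 1 9161/10000
3 3/2 9119/10000
4 2 4399/5000
s(0.5y) = (1/(9577/10000) − 1)/(1/2) = 846/9577 ≈ 8.8337%

step 1 [0.5y] bond c/2=11/400: DF=(3936147/4000000 − 11/400·(0))/(1+11/400) = 9577/10000 ≈ 0.957700
step 2 [1y] zero: DF = P = 9161/10000 ≈ 0.916100
step 3 [1.5y] swap r/2=881/27857: DF=(1 − 881/27857·(0.957700+0.916100))/(1+881/27857) = 9119/10000 ≈ 0.911900
step 4 [2y] swap r/2=1202/36655: DF=(1 − 1202/36655·(0.957700+0.916100+0.911900))/(1+1202/36655) = 4399/5000 ≈ 0.879800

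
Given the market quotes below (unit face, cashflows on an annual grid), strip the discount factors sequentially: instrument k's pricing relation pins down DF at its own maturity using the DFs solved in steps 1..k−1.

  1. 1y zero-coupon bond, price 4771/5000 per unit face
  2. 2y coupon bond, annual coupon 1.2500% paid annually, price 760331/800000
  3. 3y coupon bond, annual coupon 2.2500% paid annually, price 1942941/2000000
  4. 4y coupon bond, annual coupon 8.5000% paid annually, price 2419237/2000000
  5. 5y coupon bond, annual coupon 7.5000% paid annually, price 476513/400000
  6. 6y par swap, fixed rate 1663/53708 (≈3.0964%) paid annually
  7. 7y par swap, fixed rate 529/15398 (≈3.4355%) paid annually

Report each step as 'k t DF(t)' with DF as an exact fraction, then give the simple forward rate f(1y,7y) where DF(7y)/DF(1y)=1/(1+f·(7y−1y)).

step 1 [1y] zero: DF = P = 4771/5000 ≈ 0.954200
step 2 [2y] bond c/1=1/80: DF=(760331/800000 − 1/80·(0.954200))/(1+1/80) = 9269/10000 ≈ 0.926900
step 3 [3y] bond c/1=9/400: DF=(1942941/2000000 − 9/400·(0.954200+0.926900))/(1+9/400) = 9087/10000 ≈ 0.908700
step 4 [4y] bond c/1=17/200: DF=(2419237/2000000 − 17/200·(0.954200+0.926900+0.908700))/(1+17/200) = 8963/10000 ≈ 0.896300
step 5 [5y] bond c/1=3/40: DF=(476513/400000 − 3/40·(0.954200+0.926900+0.908700+0.896300))/(1+3/40) = 851/1000 ≈ 0.851000
step 6 [6y] swap r/1=1663/53708: DF=(1 − 1663/53708·(0.954200+0.926900+0.908700+0.896300+0.851000))/(1+1663/53708) = 8337/10000 ≈ 0.833700
step 7 [7y] swap r/1=529/15398: DF=(1 − 529/15398·(0.954200+0.926900+0.908700+0.896300+0.851000+0.833700))/(1+529/15398) = 1971/2500 ≈ 0.788400

1 1 4771/5000
2 2 9269/10000
3 3 9087/10000
4 4 8963/10000
5 5 851/1000
6 6 8337/10000
7 7 1971/2500
f(1y,7y) = ((4771/5000)/(1971/2500) − 1)/(6) = 829/23652 ≈ 3.5050%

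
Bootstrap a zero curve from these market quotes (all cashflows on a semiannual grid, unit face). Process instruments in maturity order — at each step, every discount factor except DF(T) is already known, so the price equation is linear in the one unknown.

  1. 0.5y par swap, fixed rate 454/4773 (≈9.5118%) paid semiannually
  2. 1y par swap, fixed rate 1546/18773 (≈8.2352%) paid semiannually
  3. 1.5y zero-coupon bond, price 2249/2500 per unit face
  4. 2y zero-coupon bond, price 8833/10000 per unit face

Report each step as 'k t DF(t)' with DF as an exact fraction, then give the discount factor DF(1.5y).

step 1 [0.5y] swap r/2=227/4773: DF=(1 − 227/4773·(0))/(1+227/4773) = 4773/5000 ≈ 0.954600
step 2 [1y] swap r/2=773/18773: DF=(1 − 773/18773·(0.954600))/(1+773/18773) = 9227/10000 ≈ 0.922700
step 3 [1.5y] zero: DF = P = 2249/2500 ≈ 0.899600
step 4 [2y] zero: DF = P = 8833/10000 ≈ 0.883300

1 1/2 4773/5000
2 1 9227/10000
3 3/2 2249/2500
4 2 8833/10000
DF(1.5y) = 2249/2500 ≈ 0.899600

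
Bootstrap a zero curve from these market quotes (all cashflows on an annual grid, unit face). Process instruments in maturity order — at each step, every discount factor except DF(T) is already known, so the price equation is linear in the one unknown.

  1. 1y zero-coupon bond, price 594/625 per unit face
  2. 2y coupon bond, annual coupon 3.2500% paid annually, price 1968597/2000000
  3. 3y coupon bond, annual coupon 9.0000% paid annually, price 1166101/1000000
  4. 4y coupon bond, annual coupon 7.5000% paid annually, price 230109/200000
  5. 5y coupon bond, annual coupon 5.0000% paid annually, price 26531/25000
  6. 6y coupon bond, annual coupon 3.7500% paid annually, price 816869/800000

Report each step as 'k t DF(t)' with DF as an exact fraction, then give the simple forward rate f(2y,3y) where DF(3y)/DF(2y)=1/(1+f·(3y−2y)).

step 1 [1y] zero: DF = P = 594/625 ≈ 0.950400
step 2 [2y] bond c/1=13/400: DF=(1968597/2000000 − 13/400·(0.950400))/(1+13/400) = 4617/5000 ≈ 0.923400
step 3 [3y] bond c/1=9/100: DF=(1166101/1000000 − 9/100·(0.950400+0.923400))/(1+9/100) = 9151/10000 ≈ 0.915100
step 4 [4y] bond c/1=3/40: DF=(230109/200000 − 3/40·(0.950400+0.923400+0.915100))/(1+3/40) = 8757/10000 ≈ 0.875700
step 5 [5y] bond c/1=1/20: DF=(26531/25000 − 1/20·(0.950400+0.923400+0.915100+0.875700))/(1+1/20) = 4181/5000 ≈ 0.836200
step 6 [6y] bond c/1=3/80: DF=(816869/800000 − 3/80·(0.950400+0.923400+0.915100+0.875700+0.836200))/(1+3/80) = 1643/2000 ≈ 0.821500

1 1 594/625
2 2 4617/5000
3 3 9151/10000
4 4 8757/10000
5 5 4181/5000
6 6 1643/2000
f(2y,3y) = ((4617/5000)/(9151/10000) − 1)/(1) = 83/9151 ≈ 0.9070%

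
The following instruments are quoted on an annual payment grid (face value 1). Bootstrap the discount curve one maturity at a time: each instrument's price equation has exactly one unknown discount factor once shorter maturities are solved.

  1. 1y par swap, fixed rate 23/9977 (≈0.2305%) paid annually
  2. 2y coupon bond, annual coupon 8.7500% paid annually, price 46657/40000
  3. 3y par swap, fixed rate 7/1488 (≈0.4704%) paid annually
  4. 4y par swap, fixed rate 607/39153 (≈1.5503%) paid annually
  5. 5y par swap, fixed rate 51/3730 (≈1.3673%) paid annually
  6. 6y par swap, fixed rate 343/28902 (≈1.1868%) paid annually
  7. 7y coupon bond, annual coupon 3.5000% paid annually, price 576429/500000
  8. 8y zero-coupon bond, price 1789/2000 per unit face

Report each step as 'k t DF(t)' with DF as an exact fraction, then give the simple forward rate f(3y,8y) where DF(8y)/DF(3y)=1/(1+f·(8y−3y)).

step 1 [1y] swap r/1=23/9977: DF=(1 − 23/9977·(0))/(1+23/9977) = 9977/10000 ≈ 0.997700
step 2 [2y] bond c/1=7/80: DF=(46657/40000 − 7/80·(0.997700))/(1+7/80) = 9923/10000 ≈ 0.992300
step 3 [3y] swap r/1=7/1488: DF=(1 − 7/1488·(0.997700+0.992300))/(1+7/1488) = 493/500 ≈ 0.986000
step 4 [4y] swap r/1=607/39153: DF=(1 − 607/39153·(0.997700+0.992300+0.986000))/(1+607/39153) = 9393/10000 ≈ 0.939300
step 5 [5y] swap r/1=51/3730: DF=(1 − 51/3730·(0.997700+0.992300+0.986000+0.939300))/(1+51/3730) = 9337/10000 ≈ 0.933700
step 6 [6y] swap r/1=343/28902: DF=(1 − 343/28902·(0.997700+0.992300+0.986000+0.939300+0.933700))/(1+343/28902) = 4657/5000 ≈ 0.931400
step 7 [7y] bond c/1=7/200: DF=(576429/500000 − 7/200·(0.997700+0.992300+0.986000+0.939300+0.933700+0.931400))/(1+7/200) = 574/625 ≈ 0.918400
step 8 [8y] zero: DF = P = 1789/2000 ≈ 0.894500

1 1 9977/10000
2 2 9923/10000
3 3 493/500
4 4 9393/10000
5 5 9337/10000
6 6 4657/5000
7 7 574/625
8 8 1789/2000
f(3y,8y) = ((493/500)/(1789/2000) − 1)/(5) = 183/8945 ≈ 2.0458%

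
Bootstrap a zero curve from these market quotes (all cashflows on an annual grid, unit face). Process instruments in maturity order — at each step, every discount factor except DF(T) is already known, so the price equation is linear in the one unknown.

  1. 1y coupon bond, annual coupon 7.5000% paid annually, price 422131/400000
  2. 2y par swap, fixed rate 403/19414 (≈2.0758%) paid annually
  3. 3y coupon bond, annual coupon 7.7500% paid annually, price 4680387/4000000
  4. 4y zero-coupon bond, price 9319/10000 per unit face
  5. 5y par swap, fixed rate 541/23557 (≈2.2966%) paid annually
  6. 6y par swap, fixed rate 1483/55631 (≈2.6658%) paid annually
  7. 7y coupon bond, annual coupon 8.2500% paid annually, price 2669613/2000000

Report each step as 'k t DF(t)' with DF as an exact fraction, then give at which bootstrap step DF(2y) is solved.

step 1 [1y] bond c/1=3/40: DF=(422131/400000 − 3/40·(0))/(1+3/40) = 9817/10000 ≈ 0.981700
step 2 [2y] swap r/1=403/19414: DF=(1 − 403/19414·(0.981700))/(1+403/19414) = 9597/10000 ≈ 0.959700
step 3 [3y] bond c/1=31/400: DF=(4680387/4000000 − 31/400·(0.981700+0.959700))/(1+31/400) = 9463/10000 ≈ 0.946300
step 4 [4y] zero: DF = P = 9319/10000 ≈ 0.931900
step 5 [5y] swap r/1=541/23557: DF=(1 − 541/23557·(0.981700+0.959700+0.946300+0.931900))/(1+541/23557) = 4459/5000 ≈ 0.891800
step 6 [6y] swap r/1=1483/55631: DF=(1 − 1483/55631·(0.981700+0.959700+0.946300+0.931900+0.891800))/(1+1483/55631) = 8517/10000 ≈ 0.851700
step 7 [7y] bond c/1=33/400: DF=(2669613/2000000 − 33/400·(0.981700+0.959700+0.946300+0.931900+0.891800+0.851700))/(1+33/400) = 8091/10000 ≈ 0.809100

1 1 9817/10000
2 2 9597/10000
3 3 9463/10000
4 4 9319/10000
5 5 4459/5000
6 6 8517/10000
7 7 8091/10000
DF(2y) is solved at step 2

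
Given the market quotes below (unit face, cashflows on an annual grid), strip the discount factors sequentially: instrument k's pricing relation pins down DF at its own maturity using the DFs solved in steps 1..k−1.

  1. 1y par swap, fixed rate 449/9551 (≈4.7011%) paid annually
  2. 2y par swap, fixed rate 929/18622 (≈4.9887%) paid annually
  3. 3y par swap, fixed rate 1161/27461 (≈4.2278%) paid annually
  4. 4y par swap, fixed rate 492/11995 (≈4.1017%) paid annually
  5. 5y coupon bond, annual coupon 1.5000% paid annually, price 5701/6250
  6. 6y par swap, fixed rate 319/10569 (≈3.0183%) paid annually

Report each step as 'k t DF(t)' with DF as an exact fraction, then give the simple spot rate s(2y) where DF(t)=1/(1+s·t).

1 1 9551/10000
2 2 9071/10000
3 3 8839/10000
4 4 2131/2500
5 5 1691/2000
6 6 1681/2000
s(2y) = (1/(9071/10000) − 1)/(2) = 929/18142 ≈ 5.1207%

step 1 [1y] swap r/1=449/9551: DF=(1 − 449/9551·(0))/(1+449/9551) = 9551/10000 ≈ 0.955100
step 2 [2y] swap r/1=929/18622: DF=(1 − 929/18622·(0.955100))/(1+929/18622) = 9071/10000 ≈ 0.907100
step 3 [3y] swap r/1=1161/27461: DF=(1 − 1161/27461·(0.955100+0.907100))/(1+1161/27461) = 8839/10000 ≈ 0.883900
step 4 [4y] swap r/1=492/11995: DF=(1 − 492/11995·(0.955100+0.907100+0.883900))/(1+492/11995) = 2131/2500 ≈ 0.852400
step 5 [5y] bond c/1=3/200: DF=(5701/6250 − 3/200·(0.955100+0.907100+0.883900+0.852400))/(1+3/200) = 1691/2000 ≈ 0.845500
step 6 [6y] swap r/1=319/10569: DF=(1 − 319/10569·(0.955100+0.907100+0.883900+0.852400+0.845500))/(1+319/10569) = 1681/2000 ≈ 0.840500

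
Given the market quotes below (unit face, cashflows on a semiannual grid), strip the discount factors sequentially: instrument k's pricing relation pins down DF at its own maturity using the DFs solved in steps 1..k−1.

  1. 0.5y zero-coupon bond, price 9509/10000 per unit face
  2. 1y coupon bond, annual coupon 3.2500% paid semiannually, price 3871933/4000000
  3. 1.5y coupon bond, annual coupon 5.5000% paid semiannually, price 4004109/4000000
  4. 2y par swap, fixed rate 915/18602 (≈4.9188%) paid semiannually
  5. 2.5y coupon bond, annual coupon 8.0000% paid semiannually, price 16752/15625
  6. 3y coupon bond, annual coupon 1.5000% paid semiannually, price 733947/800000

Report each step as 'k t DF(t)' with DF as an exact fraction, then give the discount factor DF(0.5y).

step 1 [0.5y] zero: DF = P = 9509/10000 ≈ 0.950900
step 2 [1y] bond c/2=13/800: DF=(3871933/4000000 − 13/800·(0.950900))/(1+13/800) = 9373/10000 ≈ 0.937300
step 3 [1.5y] bond c/2=11/400: DF=(4004109/4000000 − 11/400·(0.950900+0.937300))/(1+11/400) = 9237/10000 ≈ 0.923700
step 4 [2y] swap r/2=915/37204: DF=(1 − 915/37204·(0.950900+0.937300+0.923700))/(1+915/37204) = 1817/2000 ≈ 0.908500
step 5 [2.5y] bond c/2=1/25: DF=(16752/15625 − 1/25·(0.950900+0.937300+0.923700+0.908500))/(1+1/25) = 4439/5000 ≈ 0.887800
step 6 [3y] bond c/2=3/400: DF=(733947/800000 − 3/400·(0.950900+0.937300+0.923700+0.908500+0.887800))/(1+3/400) = 8763/10000 ≈ 0.876300

1 1/2 9509/10000
2 1 9373/10000
3 3/2 9237/10000
4 2 1817/2000
5 5/2 4439/5000
6 3 8763/10000
DF(0.5y) = 9509/10000 ≈ 0.950900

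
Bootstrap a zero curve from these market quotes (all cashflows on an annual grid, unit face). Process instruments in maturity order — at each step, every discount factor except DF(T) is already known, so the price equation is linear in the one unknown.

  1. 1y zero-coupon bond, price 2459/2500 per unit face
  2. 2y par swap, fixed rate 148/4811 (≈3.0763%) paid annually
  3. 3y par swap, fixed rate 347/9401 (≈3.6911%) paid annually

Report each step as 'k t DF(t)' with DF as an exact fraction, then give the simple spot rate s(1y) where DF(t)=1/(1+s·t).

1 1 2459/2500
2 2 588/625
3 3 8959/10000
s(1y) = (1/(2459/2500) − 1)/(1) = 41/2459 ≈ 1.6673%

step 1 [1y] zero: DF = P = 2459/2500 ≈ 0.983600
step 2 [2y] swap r/1=148/4811: DF=(1 − 148/4811·(0.983600))/(1+148/4811) = 588/625 ≈ 0.940800
step 3 [3y] swap r/1=347/9401: DF=(1 − 347/9401·(0.983600+0.940800))/(1+347/9401) = 8959/10000 ≈ 0.895900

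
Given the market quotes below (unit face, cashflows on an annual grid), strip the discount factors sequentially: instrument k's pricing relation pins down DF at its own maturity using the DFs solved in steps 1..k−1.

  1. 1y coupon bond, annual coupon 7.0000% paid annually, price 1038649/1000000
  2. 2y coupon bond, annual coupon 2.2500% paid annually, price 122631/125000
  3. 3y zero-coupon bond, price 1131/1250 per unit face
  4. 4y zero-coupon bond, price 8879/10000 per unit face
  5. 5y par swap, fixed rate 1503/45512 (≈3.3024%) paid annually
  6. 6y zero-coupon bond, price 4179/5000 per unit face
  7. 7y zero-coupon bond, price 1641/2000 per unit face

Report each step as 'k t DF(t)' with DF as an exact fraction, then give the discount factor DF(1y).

1 1 9707/10000
2 2 9381/10000
3 3 1131/1250
4 4 8879/10000
5 5 8497/10000
6 6 4179/5000
7 7 1641/2000
DF(1y) = 9707/10000 ≈ 0.970700

step 1 [1y] bond c/1=7/100: DF=(1038649/1000000 − 7/100·(0))/(1+7/100) = 9707/10000 ≈ 0.970700
step 2 [2y] bond c/1=9/400: DF=(122631/125000 − 9/400·(0.970700))/(1+9/400) = 9381/10000 ≈ 0.938100
step 3 [3y] zero: DF = P = 1131/1250 ≈ 0.904800
step 4 [4y] zero: DF = P = 8879/10000 ≈ 0.887900
step 5 [5y] swap r/1=1503/45512: DF=(1 − 1503/45512·(0.970700+0.938100+0.904800+0.887900))/(1+1503/45512) = 8497/10000 ≈ 0.849700
step 6 [6y] zero: DF = P = 4179/5000 ≈ 0.835800
step 7 [7y] zero: DF = P = 1641/2000 ≈ 0.820500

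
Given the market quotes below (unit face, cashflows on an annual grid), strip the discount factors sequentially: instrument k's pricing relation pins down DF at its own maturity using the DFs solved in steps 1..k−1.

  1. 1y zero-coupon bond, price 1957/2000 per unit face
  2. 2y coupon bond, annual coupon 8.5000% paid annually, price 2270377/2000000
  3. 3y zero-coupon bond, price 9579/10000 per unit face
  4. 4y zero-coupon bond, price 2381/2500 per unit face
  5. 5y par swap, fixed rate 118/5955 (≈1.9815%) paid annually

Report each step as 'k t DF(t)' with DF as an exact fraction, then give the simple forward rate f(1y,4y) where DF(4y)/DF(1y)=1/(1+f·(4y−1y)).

1 1 1957/2000
2 2 606/625
3 3 9579/10000
4 4 2381/2500
5 5 566/625
f(1y,4y) = ((1957/2000)/(2381/2500) − 1)/(3) = 87/9524 ≈ 0.9135%

step 1 [1y] zero: DF = P = 1957/2000 ≈ 0.978500
step 2 [2y] bond c/1=17/200: DF=(2270377/2000000 − 17/200·(0.978500))/(1+17/200) = 606/625 ≈ 0.969600
step 3 [3y] zero: DF = P = 9579/10000 ≈ 0.957900
step 4 [4y] zero: DF = P = 2381/2500 ≈ 0.952400
step 5 [5y] swap r/1=118/5955: DF=(1 − 118/5955·(0.978500+0.969600+0.957900+0.952400))/(1+118/5955) = 566/625 ≈ 0.905600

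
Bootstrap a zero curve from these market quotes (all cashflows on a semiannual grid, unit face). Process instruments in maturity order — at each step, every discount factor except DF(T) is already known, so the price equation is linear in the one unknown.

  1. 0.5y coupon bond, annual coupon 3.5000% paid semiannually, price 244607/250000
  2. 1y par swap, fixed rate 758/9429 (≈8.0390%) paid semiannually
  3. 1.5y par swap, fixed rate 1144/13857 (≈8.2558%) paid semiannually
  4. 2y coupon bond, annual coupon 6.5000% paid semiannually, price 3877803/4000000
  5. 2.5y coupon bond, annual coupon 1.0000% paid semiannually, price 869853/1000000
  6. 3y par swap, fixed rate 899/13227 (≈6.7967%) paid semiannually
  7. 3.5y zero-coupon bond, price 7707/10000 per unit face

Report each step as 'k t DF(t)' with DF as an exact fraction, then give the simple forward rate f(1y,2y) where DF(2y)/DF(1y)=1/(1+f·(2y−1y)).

step 1 [0.5y] bond c/2=7/400: DF=(244607/250000 − 7/400·(0))/(1+7/400) = 601/625 ≈ 0.961600
step 2 [1y] swap r/2=379/9429: DF=(1 − 379/9429·(0.961600))/(1+379/9429) = 4621/5000 ≈ 0.924200
step 3 [1.5y] swap r/2=572/13857: DF=(1 − 572/13857·(0.961600+0.924200))/(1+572/13857) = 1107/1250 ≈ 0.885600
step 4 [2y] bond c/2=13/400: DF=(3877803/4000000 − 13/400·(0.961600+0.924200+0.885600))/(1+13/400) = 8517/10000 ≈ 0.851700
step 5 [2.5y] bond c/2=1/200: DF=(869853/1000000 − 1/200·(0.961600+0.924200+0.885600+0.851700))/(1+1/200) = 339/400 ≈ 0.847500
step 6 [3y] swap r/2=899/26454: DF=(1 − 899/26454·(0.961600+0.924200+0.885600+0.851700+0.847500))/(1+899/26454) = 4101/5000 ≈ 0.820200
step 7 [3.5y] zero: DF = P = 7707/10000 ≈ 0.770700

1 1/2 601/625
2 1 4621/5000
3 3/2 1107/1250
4 2 8517/10000
5 5/2 339/400
6 3 4101/5000
7 7/2 7707/10000
f(1y,2y) = ((4621/5000)/(8517/10000) − 1)/(1) = 725/8517 ≈ 8.5124%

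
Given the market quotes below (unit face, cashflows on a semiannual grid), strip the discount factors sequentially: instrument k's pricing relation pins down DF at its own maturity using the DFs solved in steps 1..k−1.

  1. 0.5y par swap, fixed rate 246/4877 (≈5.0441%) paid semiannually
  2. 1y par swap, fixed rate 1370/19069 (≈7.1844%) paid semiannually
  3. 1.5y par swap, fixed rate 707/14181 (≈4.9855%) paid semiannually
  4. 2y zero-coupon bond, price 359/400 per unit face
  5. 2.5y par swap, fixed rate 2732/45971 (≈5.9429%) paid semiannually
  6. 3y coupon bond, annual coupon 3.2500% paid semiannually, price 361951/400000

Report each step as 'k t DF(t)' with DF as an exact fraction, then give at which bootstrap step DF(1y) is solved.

1 1/2 4877/5000
2 1 1863/2000
3 3/2 9293/10000
4 2 359/400
5 5/2 4317/5000
6 3 8169/10000
DF(1y) is solved at step 2

step 1 [0.5y] swap r/2=123/4877: DF=(1 − 123/4877·(0))/(1+123/4877) = 4877/5000 ≈ 0.975400
step 2 [1y] swap r/2=685/19069: DF=(1 − 685/19069·(0.975400))/(1+685/19069) = 1863/2000 ≈ 0.931500
step 3 [1.5y] swap r/2=707/28362: DF=(1 − 707/28362·(0.975400+0.931500))/(1+707/28362) = 9293/10000 ≈ 0.929300
step 4 [2y] zero: DF = P = 359/400 ≈ 0.897500
step 5 [2.5y] swap r/2=1366/45971: DF=(1 − 1366/45971·(0.975400+0.931500+0.929300+0.897500))/(1+1366/45971) = 4317/5000 ≈ 0.863400
step 6 [3y] bond c/2=13/800: DF=(361951/400000 − 13/800·(0.975400+0.931500+0.929300+0.897500+0.863400))/(1+13/800) = 8169/10000 ≈ 0.816900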